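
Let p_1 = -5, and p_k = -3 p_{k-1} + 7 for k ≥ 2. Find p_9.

-44285

p_2 = -3(-5) + 7 = 22
p_3 = -3(22) + 7 = -59
p_4 = -3(-59) + 7 = 184
p_5 = -3(184) + 7 = -545
p_6 = -3(-545) + 7 = 1642
p_7 = -3(1642) + 7 = -4919
p_8 = -3(-4919) + 7 = 14764
p_9 = -3(14764) + 7 = -44285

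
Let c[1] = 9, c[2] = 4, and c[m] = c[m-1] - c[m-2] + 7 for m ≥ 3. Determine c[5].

10

c[3] = 4 - 9 + 7 = 2
c[4] = 2 - 4 + 7 = 5
c[5] = 5 - 2 + 7 = 10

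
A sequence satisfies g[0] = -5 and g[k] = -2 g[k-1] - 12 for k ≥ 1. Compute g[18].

The fixed point is -12/(1 + 2) = -4, so g[k] + 4 = -2(g[k-1] + 4).
Hence g[k] = -1·(-2)^k - 4.
g[18] = -1·(-2)^{18} - 4 = -1·262144 - 4 = -262148.

-262148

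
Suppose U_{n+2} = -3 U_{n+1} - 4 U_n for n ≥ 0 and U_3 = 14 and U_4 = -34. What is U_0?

2

Rearranging, U_{n-2} = (U_n + 3 U_{n-1}) / -4.
U_2 = (-34 + 3*14) / -4 = 8/-4 = -2
U_1 = (14 + 3*(-2)) / -4 = 8/-4 = -2
U_0 = (-2 + 3*(-2)) / -4 = -8/-4 = 2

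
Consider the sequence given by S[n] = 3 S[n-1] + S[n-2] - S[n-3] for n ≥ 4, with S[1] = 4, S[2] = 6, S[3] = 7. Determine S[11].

S[4] = 3*7 + 6 - 4 = 23
S[5] = 3*23 + 7 - 6 = 70
S[6] = 3*70 + 23 - 7 = 226
S[7] = 3*226 + 70 - 23 = 725
S[8] = 3*725 + 226 - 70 = 2331
S[9] = 3*2331 + 725 - 226 = 7492
S[10] = 3*7492 + 2331 - 725 = 24082
S[11] = 3*24082 + 7492 - 2331 = 77407

77407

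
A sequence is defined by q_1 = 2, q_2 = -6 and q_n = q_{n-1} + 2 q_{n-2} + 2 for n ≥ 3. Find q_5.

q_3 = (-6) + 2(2) + 2 = 0
q_4 = 0 + 2(-6) + 2 = -10
q_5 = (-10) + 2(0) + 2 = -8

-8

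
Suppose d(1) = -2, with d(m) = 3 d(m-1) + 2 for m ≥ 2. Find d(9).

-6562

d(2) = 3*(-2) + 2 = -4
d(3) = 3*(-4) + 2 = -10
d(4) = 3*(-10) + 2 = -28
d(5) = 3*(-28) + 2 = -82
d(6) = 3*(-82) + 2 = -244
d(7) = 3*(-244) + 2 = -730
d(8) = 3*(-730) + 2 = -2188
d(9) = 3*(-2188) + 2 = -6562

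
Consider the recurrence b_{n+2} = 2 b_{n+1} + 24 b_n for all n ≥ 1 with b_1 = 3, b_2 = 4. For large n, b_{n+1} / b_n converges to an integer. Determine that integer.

The characteristic equation is r^2 - 2r - 24 = 0, which factors as (r - 6)(r + 4) = 0.
So the roots are 6 and -4. Since |6| > |-4| and the coefficient of 6^n is non-zero, the ratio tends to 6.

6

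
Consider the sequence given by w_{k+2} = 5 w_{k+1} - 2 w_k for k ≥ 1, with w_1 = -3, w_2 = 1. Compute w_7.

w_3 = 5*1 - 2*(-3) = 11
w_4 = 5*11 - 2*1 = 53
w_5 = 5*53 - 2*11 = 243
w_6 = 5*243 - 2*53 = 1109
w_7 = 5*1109 - 2*243 = 5059

5059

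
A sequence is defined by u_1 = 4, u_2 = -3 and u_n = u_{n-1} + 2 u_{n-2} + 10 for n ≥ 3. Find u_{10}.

u_3 = (-3) + 2*4 + 10 = 15
u_4 = 15 + 2*(-3) + 10 = 19
u_5 = 19 + 2*15 + 10 = 59
u_6 = 59 + 2*19 + 10 = 107
u_7 = 107 + 2*59 + 10 = 235
u_8 = 235 + 2*107 + 10 = 459
u_9 = 459 + 2*235 + 10 = 939
u_{10} = 939 + 2*459 + 10 = 1867

1867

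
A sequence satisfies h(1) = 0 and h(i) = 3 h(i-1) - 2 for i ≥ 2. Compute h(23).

The fixed point is -2/(1 - 3) = 1, so h(i) - 1 = 3(h(i-1) - 1).
Hence h(i) = -1·3^{i-1} + 1.
h(23) = -1·3^{22} + 1 = -1·31381059609 + 1 = -31381059608.

-31381059608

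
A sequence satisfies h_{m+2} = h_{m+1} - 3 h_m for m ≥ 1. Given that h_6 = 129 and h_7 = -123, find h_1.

9

Rearranging, h_{m-2} = (h_m - h_{m-1}) / -3.
h_5 = (-123 - 129) / -3 = -252/-3 = 84
h_4 = (129 - 84) / -3 = 45/-3 = -15
h_3 = (84 - (-15)) / -3 = 99/-3 = -33
h_2 = (-15 - (-33)) / -3 = 18/-3 = -6
h_1 = (-33 - (-6)) / -3 = -27/-3 = 9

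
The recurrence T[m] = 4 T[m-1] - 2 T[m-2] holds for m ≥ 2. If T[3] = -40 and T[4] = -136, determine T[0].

Rearranging, T[m-2] = (T[m] - 4 T[m-1]) / -2.
T[2] = (-136 - 4(-40)) / -2 = 24/-2 = -12
T[1] = (-40 - 4(-12)) / -2 = 8/-2 = -4
T[0] = (-12 - 4(-4)) / -2 = 4/-2 = -2

-2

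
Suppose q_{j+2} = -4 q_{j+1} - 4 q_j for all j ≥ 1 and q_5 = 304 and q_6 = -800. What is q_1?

Rearranging, q_{j-2} = (q_j + 4 q_{j-1}) / -4.
q_4 = (-800 + 4·304) / -4 = 416/-4 = -104
q_3 = (304 + 4·(-104)) / -4 = -112/-4 = 28
q_2 = (-104 + 4·28) / -4 = 8/-4 = -2
q_1 = (28 + 4·(-2)) / -4 = 20/-4 = -5

-5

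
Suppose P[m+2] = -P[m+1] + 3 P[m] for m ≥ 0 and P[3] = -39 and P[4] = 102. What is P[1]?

-6

Rearranging, P[m-2] = (P[m] + P[m-1]) / 3.
P[2] = (102 + (-39)) / 3 = 63/3 = 21
P[1] = (-39 + 21) / 3 = -18/3 = -6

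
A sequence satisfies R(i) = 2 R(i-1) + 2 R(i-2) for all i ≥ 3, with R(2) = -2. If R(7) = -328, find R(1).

Let R(1) = v.
R(3) = -4 + 2v
R(4) = -12 + 4v
R(5) = -32 + 12v
R(6) = -88 + 32v
R(7) = -240 + 88v
So -240 + 88v = -328, giving v = -1.

-1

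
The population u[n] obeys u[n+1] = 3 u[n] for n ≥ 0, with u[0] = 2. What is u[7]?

u[1] = 3*2 = 6
u[2] = 3*6 = 18
u[3] = 3*18 = 54
u[4] = 3*54 = 162
u[5] = 3*162 = 486
u[6] = 3*486 = 1458
u[7] = 3*1458 = 4374

4374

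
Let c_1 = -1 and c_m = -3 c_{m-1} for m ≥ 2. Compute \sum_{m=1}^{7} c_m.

-547

c_2 = -3·(-1) = 3
c_3 = -3·3 = -9
c_4 = -3·(-9) = 27
c_5 = -3·27 = -81
c_6 = -3·(-81) = 243
c_7 = -3·243 = -729
Sum = (-1) + 3 + (-9) + 27 + (-81) + 243 + (-729) = -547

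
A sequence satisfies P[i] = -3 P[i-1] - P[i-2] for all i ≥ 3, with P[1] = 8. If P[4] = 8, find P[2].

-2

Let P[2] = z.
P[3] = -8 - 3z
P[4] = 24 + 8z
So 24 + 8z = 8, giving z = -2.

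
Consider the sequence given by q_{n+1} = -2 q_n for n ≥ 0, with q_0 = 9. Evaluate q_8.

2304

q_1 = -2(9) = -18
q_2 = -2(-18) = 36
q_3 = -2(36) = -72
q_4 = -2(-72) = 144
q_5 = -2(144) = -288
q_6 = -2(-288) = 576
q_7 = -2(576) = -1152
q_8 = -2(-1152) = 2304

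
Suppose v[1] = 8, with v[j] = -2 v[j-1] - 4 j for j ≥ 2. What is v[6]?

v[2] = -2·8 - 8 = -24
v[3] = -2·(-24) - 12 = 36
v[4] = -2·36 - 16 = -88
v[5] = -2·(-88) - 20 = 156
v[6] = -2·156 - 24 = -336

-336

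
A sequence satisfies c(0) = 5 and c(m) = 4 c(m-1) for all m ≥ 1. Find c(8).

c(1) = 4·5 = 20
c(2) = 4·20 = 80
c(3) = 4·80 = 320
c(4) = 4·320 = 1280
c(5) = 4·1280 = 5120
c(6) = 4·5120 = 20480
c(7) = 4·20480 = 81920
c(8) = 4·81920 = 327680

327680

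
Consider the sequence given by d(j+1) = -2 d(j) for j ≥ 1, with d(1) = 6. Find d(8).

-768

d(2) = -2(6) = -12
d(3) = -2(-12) = 24
d(4) = -2(24) = -48
d(5) = -2(-48) = 96
d(6) = -2(96) = -192
d(7) = -2(-192) = 384
d(8) = -2(384) = -768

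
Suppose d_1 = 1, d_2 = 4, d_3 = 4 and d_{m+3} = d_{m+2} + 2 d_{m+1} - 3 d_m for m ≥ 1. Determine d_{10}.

-24

d_4 = 4 + 2(4) - 3(1) = 9
d_5 = 9 + 2(4) - 3(4) = 5
d_6 = 5 + 2(9) - 3(4) = 11
d_7 = 11 + 2(5) - 3(9) = -6
d_8 = (-6) + 2(11) - 3(5) = 1
d_9 = 1 + 2(-6) - 3(11) = -44
d_{10} = (-44) + 2(1) - 3(-6) = -24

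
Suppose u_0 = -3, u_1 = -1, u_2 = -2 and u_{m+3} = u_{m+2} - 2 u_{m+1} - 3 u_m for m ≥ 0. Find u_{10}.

u_3 = (-2) - 2(-1) - 3(-3) = 9
u_4 = 9 - 2(-2) - 3(-1) = 16
u_5 = 16 - 2(9) - 3(-2) = 4
u_6 = 4 - 2(16) - 3(9) = -55
u_7 = (-55) - 2(4) - 3(16) = -111
u_8 = (-111) - 2(-55) - 3(4) = -13
u_9 = (-13) - 2(-111) - 3(-55) = 374
u_{10} = 374 - 2(-13) - 3(-111) = 733

733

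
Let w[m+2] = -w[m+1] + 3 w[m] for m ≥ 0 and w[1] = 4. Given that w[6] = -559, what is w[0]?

Let w[0] = z.
w[2] = -4 + 3z
w[3] = 16 - 3z
w[4] = -28 + 12z
w[5] = 76 - 21z
w[6] = -160 + 57z
So -160 + 57z = -559, giving z = -7.

-7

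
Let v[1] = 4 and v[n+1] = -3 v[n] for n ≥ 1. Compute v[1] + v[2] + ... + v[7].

2188

v[2] = -3·4 = -12
v[3] = -3·(-12) = 36
v[4] = -3·36 = -108
v[5] = -3·(-108) = 324
v[6] = -3·324 = -972
v[7] = -3·(-972) = 2916
Sum = 4 + (-12) + 36 + (-108) + 324 + (-972) + 2916 = 2188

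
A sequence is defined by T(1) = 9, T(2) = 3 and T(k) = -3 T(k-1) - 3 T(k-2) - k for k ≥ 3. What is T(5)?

T(3) = -3*3 - 3*9 - 3 = -39
T(4) = -3*(-39) - 3*3 - 4 = 104
T(5) = -3*104 - 3*(-39) - 5 = -200

-200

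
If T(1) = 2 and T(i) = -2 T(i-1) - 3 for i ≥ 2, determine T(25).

50331647

The fixed point is -3/(1 + 2) = -1, so T(i) + 1 = -2(T(i-1) + 1).
Hence T(i) = 3·(-2)^{i-1} - 1.
T(25) = 3·(-2)^{24} - 1 = 3·16777216 - 1 = 50331647.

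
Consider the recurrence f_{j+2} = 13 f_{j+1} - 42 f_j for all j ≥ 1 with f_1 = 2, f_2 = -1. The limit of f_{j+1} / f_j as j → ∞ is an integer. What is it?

7

The characteristic equation is r^2 - 13r + 42 = 0, which factors as (r - 7)(r - 6) = 0.
So the roots are 7 and 6. Since |7| > |6| and the coefficient of 7^j is non-zero, the ratio tends to 7.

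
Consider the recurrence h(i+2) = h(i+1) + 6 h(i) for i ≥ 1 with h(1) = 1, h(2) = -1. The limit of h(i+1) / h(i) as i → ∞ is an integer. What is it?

3

The characteristic equation is r^2 - r - 6 = 0, which factors as (r - 3)(r + 2) = 0.
So the roots are 3 and -2. Since |3| > |-2| and the coefficient of 3^i is non-zero, the ratio tends to 3.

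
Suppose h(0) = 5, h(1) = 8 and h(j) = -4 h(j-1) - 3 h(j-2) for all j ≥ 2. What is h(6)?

-4727

h(2) = -4*8 - 3*5 = -47
h(3) = -4*(-47) - 3*8 = 164
h(4) = -4*164 - 3*(-47) = -515
h(5) = -4*(-515) - 3*164 = 1568
h(6) = -4*1568 - 3*(-515) = -4727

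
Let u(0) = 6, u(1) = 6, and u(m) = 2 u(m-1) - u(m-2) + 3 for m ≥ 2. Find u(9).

u(2) = 2·6 - 6 + 3 = 9
u(3) = 2·9 - 6 + 3 = 15
u(4) = 2·15 - 9 + 3 = 24
u(5) = 2·24 - 15 + 3 = 36
u(6) = 2·36 - 24 + 3 = 51
u(7) = 2·51 - 36 + 3 = 69
u(8) = 2·69 - 51 + 3 = 90
u(9) = 2·90 - 69 + 3 = 114

114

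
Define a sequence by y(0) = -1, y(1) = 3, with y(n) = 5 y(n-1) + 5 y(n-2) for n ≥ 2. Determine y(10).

15121875

y(2) = 5*3 + 5*(-1) = 10
y(3) = 5*10 + 5*3 = 65
y(4) = 5*65 + 5*10 = 375
y(5) = 5*375 + 5*65 = 2200
y(6) = 5*2200 + 5*375 = 12875
y(7) = 5*12875 + 5*2200 = 75375
y(8) = 5*75375 + 5*12875 = 441250
y(9) = 5*441250 + 5*75375 = 2583125
y(10) = 5*2583125 + 5*441250 = 15121875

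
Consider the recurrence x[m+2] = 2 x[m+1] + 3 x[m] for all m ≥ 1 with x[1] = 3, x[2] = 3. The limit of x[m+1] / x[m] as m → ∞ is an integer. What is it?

3

The characteristic equation is r^2 - 2r - 3 = 0, which factors as (r - 3)(r + 1) = 0.
So the roots are 3 and -1. Since |3| > |-1| and the coefficient of 3^m is non-zero, the ratio tends to 3.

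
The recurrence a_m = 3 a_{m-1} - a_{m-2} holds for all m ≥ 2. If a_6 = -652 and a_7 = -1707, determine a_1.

Rearranging, a_{m-2} = -(a_m - 3 a_{m-1}).
a_5 = -(-1707 - 3(-652)) = -249
a_4 = -(-652 - 3(-249)) = -95
a_3 = -(-249 - 3(-95)) = -36
a_2 = -(-95 - 3(-36)) = -13
a_1 = -(-36 - 3(-13)) = -3

-3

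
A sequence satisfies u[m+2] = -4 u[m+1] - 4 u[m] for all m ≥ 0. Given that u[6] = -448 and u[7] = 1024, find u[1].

Rearranging, u[m-2] = (u[m] + 4 u[m-1]) / -4.
u[5] = (1024 + 4*(-448)) / -4 = -768/-4 = 192
u[4] = (-448 + 4*192) / -4 = 320/-4 = -80
u[3] = (192 + 4*(-80)) / -4 = -128/-4 = 32
u[2] = (-80 + 4*32) / -4 = 48/-4 = -12
u[1] = (32 + 4*(-12)) / -4 = -16/-4 = 4

4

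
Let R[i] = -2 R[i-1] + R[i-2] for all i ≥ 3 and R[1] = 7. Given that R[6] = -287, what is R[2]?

Let R[2] = z.
R[3] = 7 - 2z
R[4] = -14 + 5z
R[5] = 35 - 12z
R[6] = -84 + 29z
So -84 + 29z = -287, giving z = -7.

-7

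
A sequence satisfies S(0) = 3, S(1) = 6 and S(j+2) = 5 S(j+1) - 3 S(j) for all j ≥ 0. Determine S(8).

S(2) = 5*6 - 3*3 = 21
S(3) = 5*21 - 3*6 = 87
S(4) = 5*87 - 3*21 = 372
S(5) = 5*372 - 3*87 = 1599
S(6) = 5*1599 - 3*372 = 6879
S(7) = 5*6879 - 3*1599 = 29598
S(8) = 5*29598 - 3*6879 = 127353

127353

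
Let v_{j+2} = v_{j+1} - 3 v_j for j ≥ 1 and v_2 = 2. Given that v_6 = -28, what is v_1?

-2

Let v_1 = w.
v_3 = 2 - 3w
v_4 = -4 - 3w
v_5 = -10 + 6w
v_6 = 2 + 15w
So 2 + 15w = -28, giving w = -2.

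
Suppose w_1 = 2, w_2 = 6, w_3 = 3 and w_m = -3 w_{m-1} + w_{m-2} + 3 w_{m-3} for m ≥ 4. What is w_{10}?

-2454

w_4 = -3·3 + 6 + 3·2 = 3
w_5 = -3·3 + 3 + 3·6 = 12
w_6 = -3·12 + 3 + 3·3 = -24
w_7 = -3·(-24) + 12 + 3·3 = 93
w_8 = -3·93 + (-24) + 3·12 = -267
w_9 = -3·(-267) + 93 + 3·(-24) = 822
w_{10} = -3·822 + (-267) + 3·93 = -2454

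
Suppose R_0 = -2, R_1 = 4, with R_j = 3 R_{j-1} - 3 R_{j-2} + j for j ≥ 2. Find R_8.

R_2 = 3·4 - 3·(-2) + 2 = 20
R_3 = 3·20 - 3·4 + 3 = 51
R_4 = 3·51 - 3·20 + 4 = 97
R_5 = 3·97 - 3·51 + 5 = 143
R_6 = 3·143 - 3·97 + 6 = 144
R_7 = 3·144 - 3·143 + 7 = 10
R_8 = 3·10 - 3·144 + 8 = -394

-394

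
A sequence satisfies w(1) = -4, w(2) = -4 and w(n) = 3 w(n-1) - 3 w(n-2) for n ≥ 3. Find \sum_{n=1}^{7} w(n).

w(3) = 3(-4) - 3(-4) = 0
w(4) = 3(0) - 3(-4) = 12
w(5) = 3(12) - 3(0) = 36
w(6) = 3(36) - 3(12) = 72
w(7) = 3(72) - 3(36) = 108
Sum = (-4) + (-4) + 0 + 12 + 36 + 72 + 108 = 220

220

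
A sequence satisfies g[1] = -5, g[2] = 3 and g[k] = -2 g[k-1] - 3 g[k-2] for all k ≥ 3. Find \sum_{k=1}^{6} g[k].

g[3] = -2·3 - 3·(-5) = 9
g[4] = -2·9 - 3·3 = -27
g[5] = -2·(-27) - 3·9 = 27
g[6] = -2·27 - 3·(-27) = 27
Sum = (-5) + 3 + 9 + (-27) + 27 + 27 = 34

34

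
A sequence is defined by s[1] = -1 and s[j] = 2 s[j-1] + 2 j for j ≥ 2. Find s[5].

66

s[2] = 2*(-1) + 4 = 2
s[3] = 2*2 + 6 = 10
s[4] = 2*10 + 8 = 28
s[5] = 2*28 + 10 = 66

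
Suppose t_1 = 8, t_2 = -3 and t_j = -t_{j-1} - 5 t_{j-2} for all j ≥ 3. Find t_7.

t_3 = -(-3) - 5·8 = -37
t_4 = -(-37) - 5·(-3) = 52
t_5 = -52 - 5·(-37) = 133
t_6 = -133 - 5·52 = -393
t_7 = -(-393) - 5·133 = -272

-272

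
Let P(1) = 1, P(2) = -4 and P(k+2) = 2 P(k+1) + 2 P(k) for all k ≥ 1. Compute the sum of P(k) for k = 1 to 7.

P(3) = 2·(-4) + 2·1 = -6
P(4) = 2·(-6) + 2·(-4) = -20
P(5) = 2·(-20) + 2·(-6) = -52
P(6) = 2·(-52) + 2·(-20) = -144
P(7) = 2·(-144) + 2·(-52) = -392
Sum = 1 + (-4) + (-6) + (-20) + (-52) + (-144) + (-392) = -617

-617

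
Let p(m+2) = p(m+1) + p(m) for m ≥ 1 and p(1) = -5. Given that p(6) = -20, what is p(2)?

-1

Let p(2) = v.
p(3) = -5 + v
p(4) = -5 + 2v
p(5) = -10 + 3v
p(6) = -15 + 5v
So -15 + 5v = -20, giving v = -1.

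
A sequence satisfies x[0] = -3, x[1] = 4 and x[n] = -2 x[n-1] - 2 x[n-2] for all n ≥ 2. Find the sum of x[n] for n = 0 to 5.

-9

x[2] = -2·4 - 2·(-3) = -2
x[3] = -2·(-2) - 2·4 = -4
x[4] = -2·(-4) - 2·(-2) = 12
x[5] = -2·12 - 2·(-4) = -16
Sum = (-3) + 4 + (-2) + (-4) + 12 + (-16) = -9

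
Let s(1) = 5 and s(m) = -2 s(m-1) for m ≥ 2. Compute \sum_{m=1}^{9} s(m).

s(2) = -2(5) = -10
s(3) = -2(-10) = 20
s(4) = -2(20) = -40
s(5) = -2(-40) = 80
s(6) = -2(80) = -160
s(7) = -2(-160) = 320
s(8) = -2(320) = -640
s(9) = -2(-640) = 1280
Sum = 5 + (-10) + 20 + (-40) + 80 + (-160) + 320 + (-640) + 1280 = 855

855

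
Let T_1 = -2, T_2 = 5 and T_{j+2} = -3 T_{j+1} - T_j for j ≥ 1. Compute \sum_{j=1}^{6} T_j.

T_3 = -3(5) - (-2) = -13
T_4 = -3(-13) - 5 = 34
T_5 = -3(34) - (-13) = -89
T_6 = -3(-89) - 34 = 233
Sum = (-2) + 5 + (-13) + 34 + (-89) + 233 = 168

168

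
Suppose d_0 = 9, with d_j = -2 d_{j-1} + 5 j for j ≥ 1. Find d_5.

d_1 = -2(9) + 5 = -13
d_2 = -2(-13) + 10 = 36
d_3 = -2(36) + 15 = -57
d_4 = -2(-57) + 20 = 134
d_5 = -2(134) + 25 = -243

-243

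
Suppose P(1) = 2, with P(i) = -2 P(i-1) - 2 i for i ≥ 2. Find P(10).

P(2) = -2·2 - 4 = -8
P(3) = -2·(-8) - 6 = 10
P(4) = -2·10 - 8 = -28
P(5) = -2·(-28) - 10 = 46
P(6) = -2·46 - 12 = -104
P(7) = -2·(-104) - 14 = 194
P(8) = -2·194 - 16 = -404
P(9) = -2·(-404) - 18 = 790
P(10) = -2·790 - 20 = -1600

-1600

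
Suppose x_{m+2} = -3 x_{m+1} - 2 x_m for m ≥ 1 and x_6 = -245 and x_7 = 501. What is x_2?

-5

Rearranging, x_{m-2} = (x_m + 3 x_{m-1}) / -2.
x_5 = (501 + 3(-245)) / -2 = -234/-2 = 117
x_4 = (-245 + 3(117)) / -2 = 106/-2 = -53
x_3 = (117 + 3(-53)) / -2 = -42/-2 = 21
x_2 = (-53 + 3(21)) / -2 = 10/-2 = -5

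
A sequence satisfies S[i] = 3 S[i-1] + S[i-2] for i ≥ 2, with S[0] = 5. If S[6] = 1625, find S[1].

Let S[1] = y.
S[2] = 5 + 3y
S[3] = 15 + 10y
S[4] = 50 + 33y
S[5] = 165 + 109y
S[6] = 545 + 360y
So 545 + 360y = 1625, giving y = 3.

3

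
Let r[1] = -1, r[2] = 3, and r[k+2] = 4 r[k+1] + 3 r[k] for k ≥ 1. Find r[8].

20781

r[3] = 4(3) + 3(-1) = 9
r[4] = 4(9) + 3(3) = 45
r[5] = 4(45) + 3(9) = 207
r[6] = 4(207) + 3(45) = 963
r[7] = 4(963) + 3(207) = 4473
r[8] = 4(4473) + 3(963) = 20781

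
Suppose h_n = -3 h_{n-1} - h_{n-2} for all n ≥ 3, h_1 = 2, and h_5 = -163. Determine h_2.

Let h_2 = z.
h_3 = -2 - 3z
h_4 = 6 + 8z
h_5 = -16 - 21z
So -16 - 21z = -163, giving z = 7.

7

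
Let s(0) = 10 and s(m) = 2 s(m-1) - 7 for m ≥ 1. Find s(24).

50331655

The fixed point is -7/(1 - 2) = 7, so s(m) - 7 = 2(s(m-1) - 7).
Hence s(m) = 3·2^m + 7.
s(24) = 3·2^{24} + 7 = 3·16777216 + 7 = 50331655.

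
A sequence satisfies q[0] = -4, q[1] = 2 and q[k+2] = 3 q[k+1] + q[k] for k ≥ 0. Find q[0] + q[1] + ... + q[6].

q[2] = 3(2) + (-4) = 2
q[3] = 3(2) + 2 = 8
q[4] = 3(8) + 2 = 26
q[5] = 3(26) + 8 = 86
q[6] = 3(86) + 26 = 284
Sum = (-4) + 2 + 2 + 8 + 26 + 86 + 284 = 404

404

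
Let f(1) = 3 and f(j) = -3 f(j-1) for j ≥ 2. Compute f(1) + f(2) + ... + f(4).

f(2) = -3*3 = -9
f(3) = -3*(-9) = 27
f(4) = -3*27 = -81
Sum = 3 + (-9) + 27 + (-81) = -60

-60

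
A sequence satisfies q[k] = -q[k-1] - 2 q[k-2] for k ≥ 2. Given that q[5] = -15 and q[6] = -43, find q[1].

9

Rearranging, q[k-2] = (q[k] + q[k-1]) / -2.
q[4] = (-43 + (-15)) / -2 = -58/-2 = 29
q[3] = (-15 + 29) / -2 = 14/-2 = -7
q[2] = (29 + (-7)) / -2 = 22/-2 = -11
q[1] = (-7 + (-11)) / -2 = -18/-2 = 9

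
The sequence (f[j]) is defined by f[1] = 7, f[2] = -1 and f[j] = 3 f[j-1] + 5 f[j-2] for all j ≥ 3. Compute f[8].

f[3] = 3(-1) + 5(7) = 32
f[4] = 3(32) + 5(-1) = 91
f[5] = 3(91) + 5(32) = 433
f[6] = 3(433) + 5(91) = 1754
f[7] = 3(1754) + 5(433) = 7427
f[8] = 3(7427) + 5(1754) = 31051

31051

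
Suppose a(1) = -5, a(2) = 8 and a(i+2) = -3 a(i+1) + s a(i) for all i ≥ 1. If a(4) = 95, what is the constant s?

1

a(3) = -24 - 5s
a(4) = 72 + 23s
So 72 + 23s = 95, giving s = 1.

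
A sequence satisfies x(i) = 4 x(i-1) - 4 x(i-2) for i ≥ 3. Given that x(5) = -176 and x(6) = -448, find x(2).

-4

Rearranging, x(i-2) = (x(i) - 4 x(i-1)) / -4.
x(4) = (-448 - 4*(-176)) / -4 = 256/-4 = -64
x(3) = (-176 - 4*(-64)) / -4 = 80/-4 = -20
x(2) = (-64 - 4*(-20)) / -4 = 16/-4 = -4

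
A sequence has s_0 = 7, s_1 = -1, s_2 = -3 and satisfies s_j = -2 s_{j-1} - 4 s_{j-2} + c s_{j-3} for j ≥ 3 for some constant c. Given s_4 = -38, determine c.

2

s_3 = 10 + 7c
s_4 = -8 - 15c
So -8 - 15c = -38, giving c = 2.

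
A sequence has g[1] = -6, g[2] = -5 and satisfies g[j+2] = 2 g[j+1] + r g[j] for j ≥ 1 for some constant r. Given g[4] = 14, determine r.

-2

g[3] = -10 - 6r
g[4] = -20 - 17r
So -20 - 17r = 14, giving r = -2.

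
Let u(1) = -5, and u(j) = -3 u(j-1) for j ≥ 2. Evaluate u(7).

-3645

u(2) = -3·(-5) = 15
u(3) = -3·15 = -45
u(4) = -3·(-45) = 135
u(5) = -3·135 = -405
u(6) = -3·(-405) = 1215
u(7) = -3·1215 = -3645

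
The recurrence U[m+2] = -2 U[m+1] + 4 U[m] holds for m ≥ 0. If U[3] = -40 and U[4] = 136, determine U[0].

Rearranging, U[m-2] = (U[m] + 2 U[m-1]) / 4.
U[2] = (136 + 2·(-40)) / 4 = 56/4 = 14
U[1] = (-40 + 2·14) / 4 = -12/4 = -3
U[0] = (14 + 2·(-3)) / 4 = 8/4 = 2

2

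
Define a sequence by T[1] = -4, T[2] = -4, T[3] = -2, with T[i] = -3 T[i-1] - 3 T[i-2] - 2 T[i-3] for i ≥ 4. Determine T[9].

-842

T[4] = -3(-2) - 3(-4) - 2(-4) = 26
T[5] = -3(26) - 3(-2) - 2(-4) = -64
T[6] = -3(-64) - 3(26) - 2(-2) = 118
T[7] = -3(118) - 3(-64) - 2(26) = -214
T[8] = -3(-214) - 3(118) - 2(-64) = 416
T[9] = -3(416) - 3(-214) - 2(118) = -842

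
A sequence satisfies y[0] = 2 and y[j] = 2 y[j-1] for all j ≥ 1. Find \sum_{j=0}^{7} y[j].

y[1] = 2(2) = 4
y[2] = 2(4) = 8
y[3] = 2(8) = 16
y[4] = 2(16) = 32
y[5] = 2(32) = 64
y[6] = 2(64) = 128
y[7] = 2(128) = 256
Sum = 2 + 4 + 8 + 16 + 32 + 64 + 128 + 256 = 510

510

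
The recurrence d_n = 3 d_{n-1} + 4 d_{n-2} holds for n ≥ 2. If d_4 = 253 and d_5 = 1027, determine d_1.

Rearranging, d_{n-2} = (d_n - 3 d_{n-1}) / 4.
d_3 = (1027 - 3·253) / 4 = 268/4 = 67
d_2 = (253 - 3·67) / 4 = 52/4 = 13
d_1 = (67 - 3·13) / 4 = 28/4 = 7

7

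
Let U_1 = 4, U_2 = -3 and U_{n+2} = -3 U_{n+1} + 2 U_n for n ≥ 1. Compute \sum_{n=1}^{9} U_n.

U_3 = -3(-3) + 2(4) = 17
U_4 = -3(17) + 2(-3) = -57
U_5 = -3(-57) + 2(17) = 205
U_6 = -3(205) + 2(-57) = -729
U_7 = -3(-729) + 2(205) = 2597
U_8 = -3(2597) + 2(-729) = -9249
U_9 = -3(-9249) + 2(2597) = 32941
Sum = 4 + (-3) + 17 + (-57) + 205 + (-729) + 2597 + (-9249) + 32941 = 25726

25726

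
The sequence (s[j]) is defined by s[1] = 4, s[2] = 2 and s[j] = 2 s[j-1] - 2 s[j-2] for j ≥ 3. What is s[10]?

s[3] = 2·2 - 2·4 = -4
s[4] = 2·(-4) - 2·2 = -12
s[5] = 2·(-12) - 2·(-4) = -16
s[6] = 2·(-16) - 2·(-12) = -8
s[7] = 2·(-8) - 2·(-16) = 16
s[8] = 2·16 - 2·(-8) = 48
s[9] = 2·48 - 2·16 = 64
s[10] = 2·64 - 2·48 = 32

32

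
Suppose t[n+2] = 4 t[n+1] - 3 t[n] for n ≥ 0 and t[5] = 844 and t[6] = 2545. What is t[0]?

-3

Rearranging, t[n-2] = (t[n] - 4 t[n-1]) / -3.
t[4] = (2545 - 4(844)) / -3 = -831/-3 = 277
t[3] = (844 - 4(277)) / -3 = -264/-3 = 88
t[2] = (277 - 4(88)) / -3 = -75/-3 = 25
t[1] = (88 - 4(25)) / -3 = -12/-3 = 4
t[0] = (25 - 4(4)) / -3 = 9/-3 = -3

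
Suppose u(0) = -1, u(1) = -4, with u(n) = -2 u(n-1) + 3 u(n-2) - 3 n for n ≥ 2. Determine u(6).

u(2) = -2*(-4) + 3*(-1) - 6 = -1
u(3) = -2*(-1) + 3*(-4) - 9 = -19
u(4) = -2*(-19) + 3*(-1) - 12 = 23
u(5) = -2*23 + 3*(-19) - 15 = -118
u(6) = -2*(-118) + 3*23 - 18 = 287

287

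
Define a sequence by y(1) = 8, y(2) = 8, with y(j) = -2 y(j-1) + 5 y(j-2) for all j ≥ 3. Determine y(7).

1304

y(3) = -2(8) + 5(8) = 24
y(4) = -2(24) + 5(8) = -8
y(5) = -2(-8) + 5(24) = 136
y(6) = -2(136) + 5(-8) = -312
y(7) = -2(-312) + 5(136) = 1304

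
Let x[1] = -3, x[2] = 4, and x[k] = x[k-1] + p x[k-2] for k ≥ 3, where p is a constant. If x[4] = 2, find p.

x[3] = 4 - 3p
x[4] = 4 + p
So 4 + p = 2, giving p = -2.

-2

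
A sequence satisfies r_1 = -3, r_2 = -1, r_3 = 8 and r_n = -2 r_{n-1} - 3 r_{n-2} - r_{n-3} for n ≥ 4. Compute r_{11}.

r_4 = -2*8 - 3*(-1) - (-3) = -10
r_5 = -2*(-10) - 3*8 - (-1) = -3
r_6 = -2*(-3) - 3*(-10) - 8 = 28
r_7 = -2*28 - 3*(-3) - (-10) = -37
r_8 = -2*(-37) - 3*28 - (-3) = -7
r_9 = -2*(-7) - 3*(-37) - 28 = 97
r_{10} = -2*97 - 3*(-7) - (-37) = -136
r_{11} = -2*(-136) - 3*97 - (-7) = -12

-12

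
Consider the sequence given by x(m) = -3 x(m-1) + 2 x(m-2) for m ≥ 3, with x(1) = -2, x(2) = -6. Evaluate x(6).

-678

x(3) = -3*(-6) + 2*(-2) = 14
x(4) = -3*14 + 2*(-6) = -54
x(5) = -3*(-54) + 2*14 = 190
x(6) = -3*190 + 2*(-54) = -678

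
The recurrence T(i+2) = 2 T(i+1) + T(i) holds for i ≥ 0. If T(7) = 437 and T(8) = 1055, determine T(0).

Rearranging, T(i-2) = T(i) - 2 T(i-1).
T(6) = 1055 - 2*437 = 181
T(5) = 437 - 2*181 = 75
T(4) = 181 - 2*75 = 31
T(3) = 75 - 2*31 = 13
T(2) = 31 - 2*13 = 5
T(1) = 13 - 2*5 = 3
T(0) = 5 - 2*3 = -1

-1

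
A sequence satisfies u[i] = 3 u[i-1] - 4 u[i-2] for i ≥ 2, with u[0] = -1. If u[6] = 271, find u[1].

Let u[1] = v.
u[2] = 4 + 3v
u[3] = 12 + 5v
u[4] = 20 + 3v
u[5] = 12 - 11v
u[6] = -44 - 45v
So -44 - 45v = 271, giving v = -7.

-7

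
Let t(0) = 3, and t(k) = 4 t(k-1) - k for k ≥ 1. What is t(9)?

669927

t(1) = 4·3 - 1 = 11
t(2) = 4·11 - 2 = 42
t(3) = 4·42 - 3 = 165
t(4) = 4·165 - 4 = 656
t(5) = 4·656 - 5 = 2619
t(6) = 4·2619 - 6 = 10470
t(7) = 4·10470 - 7 = 41873
t(8) = 4·41873 - 8 = 167484
t(9) = 4·167484 - 9 = 669927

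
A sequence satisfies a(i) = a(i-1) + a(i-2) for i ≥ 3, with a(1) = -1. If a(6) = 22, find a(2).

Let a(2) = y.
a(3) = -1 + y
a(4) = -1 + 2y
a(5) = -2 + 3y
a(6) = -3 + 5y
So -3 + 5y = 22, giving y = 5.

5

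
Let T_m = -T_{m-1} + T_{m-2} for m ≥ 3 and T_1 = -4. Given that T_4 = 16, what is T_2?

6

Let T_2 = v.
T_3 = -4 - v
T_4 = 4 + 2v
So 4 + 2v = 16, giving v = 6.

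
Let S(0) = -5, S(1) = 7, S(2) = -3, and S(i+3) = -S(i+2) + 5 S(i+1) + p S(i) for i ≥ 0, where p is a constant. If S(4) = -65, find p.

S(3) = 38 - 5p
S(4) = -53 + 12p
So -53 + 12p = -65, giving p = -1.

-1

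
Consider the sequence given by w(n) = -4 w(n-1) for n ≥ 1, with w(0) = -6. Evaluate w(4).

-1536

w(1) = -4(-6) = 24
w(2) = -4(24) = -96
w(3) = -4(-96) = 384
w(4) = -4(384) = -1536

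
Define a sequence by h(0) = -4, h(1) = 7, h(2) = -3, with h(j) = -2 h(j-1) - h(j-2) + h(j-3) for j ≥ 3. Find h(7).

-44

h(3) = -2·(-3) - 7 + (-4) = -5
h(4) = -2·(-5) - (-3) + 7 = 20
h(5) = -2·20 - (-5) + (-3) = -38
h(6) = -2·(-38) - 20 + (-5) = 51
h(7) = -2·51 - (-38) + 20 = -44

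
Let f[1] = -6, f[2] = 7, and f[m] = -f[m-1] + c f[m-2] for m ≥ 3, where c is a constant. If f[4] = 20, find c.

1

f[3] = -7 - 6c
f[4] = 7 + 13c
So 7 + 13c = 20, giving c = 1.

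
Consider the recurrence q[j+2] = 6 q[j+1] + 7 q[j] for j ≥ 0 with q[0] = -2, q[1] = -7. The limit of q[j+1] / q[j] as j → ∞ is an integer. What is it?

7

The characteristic equation is r^2 - 6r - 7 = 0, which factors as (r - 7)(r + 1) = 0.
So the roots are 7 and -1. Since |7| > |-1| and the coefficient of 7^j is non-zero, the ratio tends to 7.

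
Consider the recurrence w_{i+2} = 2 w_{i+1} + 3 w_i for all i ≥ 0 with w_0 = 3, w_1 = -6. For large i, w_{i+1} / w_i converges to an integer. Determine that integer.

The characteristic equation is r^2 - 2r - 3 = 0, which factors as (r - 3)(r + 1) = 0.
So the roots are 3 and -1. Since |3| > |-1| and the coefficient of 3^i is non-zero, the ratio tends to 3.

3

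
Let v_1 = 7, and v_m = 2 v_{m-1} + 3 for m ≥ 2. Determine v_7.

637

v_2 = 2(7) + 3 = 17
v_3 = 2(17) + 3 = 37
v_4 = 2(37) + 3 = 77
v_5 = 2(77) + 3 = 157
v_6 = 2(157) + 3 = 317
v_7 = 2(317) + 3 = 637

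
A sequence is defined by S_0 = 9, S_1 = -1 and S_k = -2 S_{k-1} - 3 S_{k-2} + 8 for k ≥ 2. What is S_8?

S_2 = -2·(-1) - 3·9 + 8 = -17
S_3 = -2·(-17) - 3·(-1) + 8 = 45
S_4 = -2·45 - 3·(-17) + 8 = -31
S_5 = -2·(-31) - 3·45 + 8 = -65
S_6 = -2·(-65) - 3·(-31) + 8 = 231
S_7 = -2·231 - 3·(-65) + 8 = -259
S_8 = -2·(-259) - 3·231 + 8 = -167

-167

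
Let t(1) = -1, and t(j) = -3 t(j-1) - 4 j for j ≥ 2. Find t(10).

t(2) = -3·(-1) - 8 = -5
t(3) = -3·(-5) - 12 = 3
t(4) = -3·3 - 16 = -25
t(5) = -3·(-25) - 20 = 55
t(6) = -3·55 - 24 = -189
t(7) = -3·(-189) - 28 = 539
t(8) = -3·539 - 32 = -1649
t(9) = -3·(-1649) - 36 = 4911
t(10) = -3·4911 - 40 = -14773

-14773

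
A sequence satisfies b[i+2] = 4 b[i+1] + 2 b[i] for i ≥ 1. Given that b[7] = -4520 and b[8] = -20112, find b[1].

7

Rearranging, b[i-2] = (b[i] - 4 b[i-1]) / 2.
b[6] = (-20112 - 4·(-4520)) / 2 = -2032/2 = -1016
b[5] = (-4520 - 4·(-1016)) / 2 = -456/2 = -228
b[4] = (-1016 - 4·(-228)) / 2 = -104/2 = -52
b[3] = (-228 - 4·(-52)) / 2 = -20/2 = -10
b[2] = (-52 - 4·(-10)) / 2 = -12/2 = -6
b[1] = (-10 - 4·(-6)) / 2 = 14/2 = 7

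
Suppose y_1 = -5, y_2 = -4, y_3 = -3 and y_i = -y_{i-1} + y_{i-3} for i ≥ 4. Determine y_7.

-1

y_4 = -(-3) + (-5) = -2
y_5 = -(-2) + (-4) = -2
y_6 = -(-2) + (-3) = -1
y_7 = -(-1) + (-2) = -1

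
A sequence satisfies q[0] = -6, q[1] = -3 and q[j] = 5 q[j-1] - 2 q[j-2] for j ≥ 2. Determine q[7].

-3681

q[2] = 5*(-3) - 2*(-6) = -3
q[3] = 5*(-3) - 2*(-3) = -9
q[4] = 5*(-9) - 2*(-3) = -39
q[5] = 5*(-39) - 2*(-9) = -177
q[6] = 5*(-177) - 2*(-39) = -807
q[7] = 5*(-807) - 2*(-177) = -3681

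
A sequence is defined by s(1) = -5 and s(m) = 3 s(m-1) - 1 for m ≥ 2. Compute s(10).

-108256

s(2) = 3·(-5) - 1 = -16
s(3) = 3·(-16) - 1 = -49
s(4) = 3·(-49) - 1 = -148
s(5) = 3·(-148) - 1 = -445
s(6) = 3·(-445) - 1 = -1336
s(7) = 3·(-1336) - 1 = -4009
s(8) = 3·(-4009) - 1 = -12028
s(9) = 3·(-12028) - 1 = -36085
s(10) = 3·(-36085) - 1 = -108256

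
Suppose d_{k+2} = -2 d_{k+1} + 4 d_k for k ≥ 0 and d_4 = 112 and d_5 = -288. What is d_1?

Rearranging, d_{k-2} = (d_k + 2 d_{k-1}) / 4.
d_3 = (-288 + 2*112) / 4 = -64/4 = -16
d_2 = (112 + 2*(-16)) / 4 = 80/4 = 20
d_1 = (-16 + 2*20) / 4 = 24/4 = 6

6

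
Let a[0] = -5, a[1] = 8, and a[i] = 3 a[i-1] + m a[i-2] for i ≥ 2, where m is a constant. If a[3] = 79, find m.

a[2] = 24 - 5m
a[3] = 72 - 7m
So 72 - 7m = 79, giving m = -1.

-1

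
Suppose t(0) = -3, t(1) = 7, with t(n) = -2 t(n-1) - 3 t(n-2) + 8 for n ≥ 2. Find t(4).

t(2) = -2·7 - 3·(-3) + 8 = 3
t(3) = -2·3 - 3·7 + 8 = -19
t(4) = -2·(-19) - 3·3 + 8 = 37

37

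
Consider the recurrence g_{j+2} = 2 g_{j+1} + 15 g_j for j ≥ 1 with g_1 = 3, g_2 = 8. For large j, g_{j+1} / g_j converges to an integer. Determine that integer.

5

The characteristic equation is r^2 - 2r - 15 = 0, which factors as (r - 5)(r + 3) = 0.
So the roots are 5 and -3. Since |5| > |-3| and the coefficient of 5^j is non-zero, the ratio tends to 5.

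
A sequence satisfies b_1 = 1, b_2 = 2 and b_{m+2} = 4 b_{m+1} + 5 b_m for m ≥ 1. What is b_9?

195313

b_3 = 4(2) + 5(1) = 13
b_4 = 4(13) + 5(2) = 62
b_5 = 4(62) + 5(13) = 313
b_6 = 4(313) + 5(62) = 1562
b_7 = 4(1562) + 5(313) = 7813
b_8 = 4(7813) + 5(1562) = 39062
b_9 = 4(39062) + 5(7813) = 195313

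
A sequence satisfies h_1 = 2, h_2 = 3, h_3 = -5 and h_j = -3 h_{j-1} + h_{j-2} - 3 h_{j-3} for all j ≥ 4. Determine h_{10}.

27075

h_4 = -3*(-5) + 3 - 3*2 = 12
h_5 = -3*12 + (-5) - 3*3 = -50
h_6 = -3*(-50) + 12 - 3*(-5) = 177
h_7 = -3*177 + (-50) - 3*12 = -617
h_8 = -3*(-617) + 177 - 3*(-50) = 2178
h_9 = -3*2178 + (-617) - 3*177 = -7682
h_{10} = -3*(-7682) + 2178 - 3*(-617) = 27075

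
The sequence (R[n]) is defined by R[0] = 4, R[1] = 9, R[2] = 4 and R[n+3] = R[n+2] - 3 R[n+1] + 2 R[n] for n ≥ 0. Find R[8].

R[3] = 4 - 3*9 + 2*4 = -15
R[4] = (-15) - 3*4 + 2*9 = -9
R[5] = (-9) - 3*(-15) + 2*4 = 44
R[6] = 44 - 3*(-9) + 2*(-15) = 41
R[7] = 41 - 3*44 + 2*(-9) = -109
R[8] = (-109) - 3*41 + 2*44 = -144

-144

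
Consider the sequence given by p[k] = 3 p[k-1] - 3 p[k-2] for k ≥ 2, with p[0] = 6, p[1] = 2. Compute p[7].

p[2] = 3*2 - 3*6 = -12
p[3] = 3*(-12) - 3*2 = -42
p[4] = 3*(-42) - 3*(-12) = -90
p[5] = 3*(-90) - 3*(-42) = -144
p[6] = 3*(-144) - 3*(-90) = -162
p[7] = 3*(-162) - 3*(-144) = -54

-54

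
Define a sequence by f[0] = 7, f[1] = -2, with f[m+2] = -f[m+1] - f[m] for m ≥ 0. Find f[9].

f[2] = -(-2) - 7 = -5
f[3] = -(-5) - (-2) = 7
f[4] = -7 - (-5) = -2
f[5] = -(-2) - 7 = -5
f[6] = -(-5) - (-2) = 7
f[7] = -7 - (-5) = -2
f[8] = -(-2) - 7 = -5
f[9] = -(-5) - (-2) = 7

7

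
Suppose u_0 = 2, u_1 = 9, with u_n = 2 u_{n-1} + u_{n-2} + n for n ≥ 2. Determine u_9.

11561

u_2 = 2*9 + 2 + 2 = 22
u_3 = 2*22 + 9 + 3 = 56
u_4 = 2*56 + 22 + 4 = 138
u_5 = 2*138 + 56 + 5 = 337
u_6 = 2*337 + 138 + 6 = 818
u_7 = 2*818 + 337 + 7 = 1980
u_8 = 2*1980 + 818 + 8 = 4786
u_9 = 2*4786 + 1980 + 9 = 11561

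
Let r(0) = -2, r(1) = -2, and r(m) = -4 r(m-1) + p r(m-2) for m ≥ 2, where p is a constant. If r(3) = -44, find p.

-2

r(2) = 8 - 2p
r(3) = -32 + 6p
So -32 + 6p = -44, giving p = -2.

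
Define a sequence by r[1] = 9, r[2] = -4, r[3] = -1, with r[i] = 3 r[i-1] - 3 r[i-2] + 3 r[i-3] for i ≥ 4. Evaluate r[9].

r[4] = 3(-1) - 3(-4) + 3(9) = 36
r[5] = 3(36) - 3(-1) + 3(-4) = 99
r[6] = 3(99) - 3(36) + 3(-1) = 186
r[7] = 3(186) - 3(99) + 3(36) = 369
r[8] = 3(369) - 3(186) + 3(99) = 846
r[9] = 3(846) - 3(369) + 3(186) = 1989

1989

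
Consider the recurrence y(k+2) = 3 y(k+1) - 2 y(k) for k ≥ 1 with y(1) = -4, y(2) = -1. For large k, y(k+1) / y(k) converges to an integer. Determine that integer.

The characteristic equation is r^2 - 3r + 2 = 0, which factors as (r - 2)(r - 1) = 0.
So the roots are 2 and 1. Since |2| > |1| and the coefficient of 2^k is non-zero, the ratio tends to 2.

2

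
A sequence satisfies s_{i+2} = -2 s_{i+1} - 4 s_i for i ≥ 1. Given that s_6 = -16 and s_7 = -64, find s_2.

3

Rearranging, s_{i-2} = (s_i + 2 s_{i-1}) / -4.
s_5 = (-64 + 2(-16)) / -4 = -96/-4 = 24
s_4 = (-16 + 2(24)) / -4 = 32/-4 = -8
s_3 = (24 + 2(-8)) / -4 = 8/-4 = -2
s_2 = (-8 + 2(-2)) / -4 = -12/-4 = 3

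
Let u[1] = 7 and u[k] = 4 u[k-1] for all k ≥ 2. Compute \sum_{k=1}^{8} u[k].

u[2] = 4(7) = 28
u[3] = 4(28) = 112
u[4] = 4(112) = 448
u[5] = 4(448) = 1792
u[6] = 4(1792) = 7168
u[7] = 4(7168) = 28672
u[8] = 4(28672) = 114688
Sum = 7 + 28 + 112 + 448 + 1792 + 7168 + 28672 + 114688 = 152915

152915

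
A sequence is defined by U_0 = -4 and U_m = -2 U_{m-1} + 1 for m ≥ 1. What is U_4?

-69

U_1 = -2(-4) + 1 = 9
U_2 = -2(9) + 1 = -17
U_3 = -2(-17) + 1 = 35
U_4 = -2(35) + 1 = -69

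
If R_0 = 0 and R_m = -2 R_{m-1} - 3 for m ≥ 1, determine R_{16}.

The fixed point is -3/(1 + 2) = -1, so R_m + 1 = -2(R_{m-1} + 1).
Hence R_m = 1·(-2)^m - 1.
R_{16} = 1·(-2)^{16} - 1 = 1·65536 - 1 = 65535.

65535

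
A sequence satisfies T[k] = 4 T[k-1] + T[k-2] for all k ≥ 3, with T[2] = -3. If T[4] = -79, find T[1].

Let T[1] = v.
T[3] = -12 + v
T[4] = -51 + 4v
So -51 + 4v = -79, giving v = -7.

-7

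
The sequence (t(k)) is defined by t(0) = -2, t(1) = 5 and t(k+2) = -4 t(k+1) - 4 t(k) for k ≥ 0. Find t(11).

t(2) = -4(5) - 4(-2) = -12
t(3) = -4(-12) - 4(5) = 28
t(4) = -4(28) - 4(-12) = -64
t(5) = -4(-64) - 4(28) = 144
t(6) = -4(144) - 4(-64) = -320
t(7) = -4(-320) - 4(144) = 704
t(8) = -4(704) - 4(-320) = -1536
t(9) = -4(-1536) - 4(704) = 3328
t(10) = -4(3328) - 4(-1536) = -7168
t(11) = -4(-7168) - 4(3328) = 15360

15360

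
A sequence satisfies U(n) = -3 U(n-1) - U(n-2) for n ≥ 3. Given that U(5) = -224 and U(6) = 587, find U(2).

8

Rearranging, U(n-2) = -(U(n) + 3 U(n-1)).
U(4) = -(587 + 3·(-224)) = 85
U(3) = -(-224 + 3·85) = -31
U(2) = -(85 + 3·(-31)) = 8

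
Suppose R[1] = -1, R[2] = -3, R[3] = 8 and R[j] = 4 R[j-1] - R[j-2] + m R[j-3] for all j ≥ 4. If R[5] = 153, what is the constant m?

-3

R[4] = 35 - m
R[5] = 132 - 7m
So 132 - 7m = 153, giving m = -3.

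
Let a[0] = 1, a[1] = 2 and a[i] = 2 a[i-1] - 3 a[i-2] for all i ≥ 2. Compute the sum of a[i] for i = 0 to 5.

-21

a[2] = 2(2) - 3(1) = 1
a[3] = 2(1) - 3(2) = -4
a[4] = 2(-4) - 3(1) = -11
a[5] = 2(-11) - 3(-4) = -10
Sum = 1 + 2 + 1 + (-4) + (-11) + (-10) = -21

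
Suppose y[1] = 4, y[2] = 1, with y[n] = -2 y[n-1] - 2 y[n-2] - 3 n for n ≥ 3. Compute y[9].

y[3] = -2*1 - 2*4 - 9 = -19
y[4] = -2*(-19) - 2*1 - 12 = 24
y[5] = -2*24 - 2*(-19) - 15 = -25
y[6] = -2*(-25) - 2*24 - 18 = -16
y[7] = -2*(-16) - 2*(-25) - 21 = 61
y[8] = -2*61 - 2*(-16) - 24 = -114
y[9] = -2*(-114) - 2*61 - 27 = 79

79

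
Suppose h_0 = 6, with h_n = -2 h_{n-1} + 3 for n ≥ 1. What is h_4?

81

h_1 = -2*6 + 3 = -9
h_2 = -2*(-9) + 3 = 21
h_3 = -2*21 + 3 = -39
h_4 = -2*(-39) + 3 = 81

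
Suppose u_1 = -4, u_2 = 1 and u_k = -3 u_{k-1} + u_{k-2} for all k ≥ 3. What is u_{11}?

u_3 = -3*1 + (-4) = -7
u_4 = -3*(-7) + 1 = 22
u_5 = -3*22 + (-7) = -73
u_6 = -3*(-73) + 22 = 241
u_7 = -3*241 + (-73) = -796
u_8 = -3*(-796) + 241 = 2629
u_9 = -3*2629 + (-796) = -8683
u_{10} = -3*(-8683) + 2629 = 28678
u_{11} = -3*28678 + (-8683) = -94717

-94717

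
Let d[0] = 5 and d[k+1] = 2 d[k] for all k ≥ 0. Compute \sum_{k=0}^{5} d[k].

315

d[1] = 2*5 = 10
d[2] = 2*10 = 20
d[3] = 2*20 = 40
d[4] = 2*40 = 80
d[5] = 2*80 = 160
Sum = 5 + 10 + 20 + 40 + 80 + 160 = 315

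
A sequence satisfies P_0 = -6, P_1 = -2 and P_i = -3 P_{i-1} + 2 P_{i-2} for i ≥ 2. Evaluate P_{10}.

P_2 = -3·(-2) + 2·(-6) = -6
P_3 = -3·(-6) + 2·(-2) = 14
P_4 = -3·14 + 2·(-6) = -54
P_5 = -3·(-54) + 2·14 = 190
P_6 = -3·190 + 2·(-54) = -678
P_7 = -3·(-678) + 2·190 = 2414
P_8 = -3·2414 + 2·(-678) = -8598
P_9 = -3·(-8598) + 2·2414 = 30622
P_{10} = -3·30622 + 2·(-8598) = -109062

-109062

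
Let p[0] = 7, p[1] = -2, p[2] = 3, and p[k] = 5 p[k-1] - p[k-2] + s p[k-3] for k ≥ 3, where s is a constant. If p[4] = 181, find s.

3

p[3] = 17 + 7s
p[4] = 82 + 33s
So 82 + 33s = 181, giving s = 3.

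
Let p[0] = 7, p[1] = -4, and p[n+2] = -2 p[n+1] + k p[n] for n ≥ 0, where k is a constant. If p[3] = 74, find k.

-5

p[2] = 8 + 7k
p[3] = -16 - 18k
So -16 - 18k = 74, giving k = -5.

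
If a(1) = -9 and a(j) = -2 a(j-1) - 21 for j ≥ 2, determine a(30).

The fixed point is -21/(1 + 2) = -7, so a(j) + 7 = -2(a(j-1) + 7).
Hence a(j) = -2·(-2)^{j-1} - 7.
a(30) = -2·(-2)^{29} - 7 = -2·-536870912 - 7 = 1073741817.

1073741817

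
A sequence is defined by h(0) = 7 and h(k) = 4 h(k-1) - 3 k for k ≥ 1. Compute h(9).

1485493

h(1) = 4(7) - 3 = 25
h(2) = 4(25) - 6 = 94
h(3) = 4(94) - 9 = 367
h(4) = 4(367) - 12 = 1456
h(5) = 4(1456) - 15 = 5809
h(6) = 4(5809) - 18 = 23218
h(7) = 4(23218) - 21 = 92851
h(8) = 4(92851) - 24 = 371380
h(9) = 4(371380) - 27 = 1485493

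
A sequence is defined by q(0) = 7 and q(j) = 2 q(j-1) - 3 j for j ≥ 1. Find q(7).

155

q(1) = 2·7 - 3 = 11
q(2) = 2·11 - 6 = 16
q(3) = 2·16 - 9 = 23
q(4) = 2·23 - 12 = 34
q(5) = 2·34 - 15 = 53
q(6) = 2·53 - 18 = 88
q(7) = 2·88 - 21 = 155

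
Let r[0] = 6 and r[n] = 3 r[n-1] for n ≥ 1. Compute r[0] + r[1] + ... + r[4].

726

r[1] = 3(6) = 18
r[2] = 3(18) = 54
r[3] = 3(54) = 162
r[4] = 3(162) = 486
Sum = 6 + 18 + 54 + 162 + 486 = 726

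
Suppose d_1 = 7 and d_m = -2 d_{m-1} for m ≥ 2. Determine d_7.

d_2 = -2·7 = -14
d_3 = -2·(-14) = 28
d_4 = -2·28 = -56
d_5 = -2·(-56) = 112
d_6 = -2·112 = -224
d_7 = -2·(-224) = 448

448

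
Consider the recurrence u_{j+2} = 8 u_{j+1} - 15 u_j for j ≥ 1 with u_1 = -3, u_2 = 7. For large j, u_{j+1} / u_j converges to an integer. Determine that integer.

5

The characteristic equation is r^2 - 8r + 15 = 0, which factors as (r - 5)(r - 3) = 0.
So the roots are 5 and 3. Since |5| > |3| and the coefficient of 5^j is non-zero, the ratio tends to 5.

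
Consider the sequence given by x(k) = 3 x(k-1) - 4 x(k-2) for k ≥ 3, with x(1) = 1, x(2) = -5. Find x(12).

x(3) = 3·(-5) - 4·1 = -19
x(4) = 3·(-19) - 4·(-5) = -37
x(5) = 3·(-37) - 4·(-19) = -35
x(6) = 3·(-35) - 4·(-37) = 43
x(7) = 3·43 - 4·(-35) = 269
x(8) = 3·269 - 4·43 = 635
x(9) = 3·635 - 4·269 = 829
x(10) = 3·829 - 4·635 = -53
x(11) = 3·(-53) - 4·829 = -3475
x(12) = 3·(-3475) - 4·(-53) = -10213

-10213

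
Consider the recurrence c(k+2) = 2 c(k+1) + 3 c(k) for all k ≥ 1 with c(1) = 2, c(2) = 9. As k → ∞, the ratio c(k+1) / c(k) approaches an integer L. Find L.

3

The characteristic equation is r^2 - 2r - 3 = 0, which factors as (r - 3)(r + 1) = 0.
So the roots are 3 and -1. Since |3| > |-1| and the coefficient of 3^k is non-zero, the ratio tends to 3.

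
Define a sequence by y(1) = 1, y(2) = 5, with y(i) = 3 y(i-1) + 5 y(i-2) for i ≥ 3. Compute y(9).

109780

y(3) = 3*5 + 5*1 = 20
y(4) = 3*20 + 5*5 = 85
y(5) = 3*85 + 5*20 = 355
y(6) = 3*355 + 5*85 = 1490
y(7) = 3*1490 + 5*355 = 6245
y(8) = 3*6245 + 5*1490 = 26185
y(9) = 3*26185 + 5*6245 = 109780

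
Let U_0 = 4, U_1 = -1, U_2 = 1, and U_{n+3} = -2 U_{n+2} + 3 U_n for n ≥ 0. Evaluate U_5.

49

U_3 = -2(1) + 3(4) = 10
U_4 = -2(10) + 3(-1) = -23
U_5 = -2(-23) + 3(1) = 49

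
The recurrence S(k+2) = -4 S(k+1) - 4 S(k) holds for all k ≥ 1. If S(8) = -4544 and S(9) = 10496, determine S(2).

Rearranging, S(k-2) = (S(k) + 4 S(k-1)) / -4.
S(7) = (10496 + 4(-4544)) / -4 = -7680/-4 = 1920
S(6) = (-4544 + 4(1920)) / -4 = 3136/-4 = -784
S(5) = (1920 + 4(-784)) / -4 = -1216/-4 = 304
S(4) = (-784 + 4(304)) / -4 = 432/-4 = -108
S(3) = (304 + 4(-108)) / -4 = -128/-4 = 32
S(2) = (-108 + 4(32)) / -4 = 20/-4 = -5

-5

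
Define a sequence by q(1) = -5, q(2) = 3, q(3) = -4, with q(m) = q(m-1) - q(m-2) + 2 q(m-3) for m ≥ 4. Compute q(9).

-12

q(4) = (-4) - 3 + 2*(-5) = -17
q(5) = (-17) - (-4) + 2*3 = -7
q(6) = (-7) - (-17) + 2*(-4) = 2
q(7) = 2 - (-7) + 2*(-17) = -25
q(8) = (-25) - 2 + 2*(-7) = -41
q(9) = (-41) - (-25) + 2*2 = -12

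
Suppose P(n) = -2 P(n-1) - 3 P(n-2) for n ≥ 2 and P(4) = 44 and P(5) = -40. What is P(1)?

8

Rearranging, P(n-2) = (P(n) + 2 P(n-1)) / -3.
P(3) = (-40 + 2(44)) / -3 = 48/-3 = -16
P(2) = (44 + 2(-16)) / -3 = 12/-3 = -4
P(1) = (-16 + 2(-4)) / -3 = -24/-3 = 8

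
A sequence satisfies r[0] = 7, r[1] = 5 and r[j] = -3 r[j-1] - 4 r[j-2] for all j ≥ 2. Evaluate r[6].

r[2] = -3·5 - 4·7 = -43
r[3] = -3·(-43) - 4·5 = 109
r[4] = -3·109 - 4·(-43) = -155
r[5] = -3·(-155) - 4·109 = 29
r[6] = -3·29 - 4·(-155) = 533

533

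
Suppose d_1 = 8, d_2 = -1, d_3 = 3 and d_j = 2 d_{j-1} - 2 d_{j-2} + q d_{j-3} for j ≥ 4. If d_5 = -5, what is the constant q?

d_4 = 8 + 8q
d_5 = 10 + 15q
So 10 + 15q = -5, giving q = -1.

-1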